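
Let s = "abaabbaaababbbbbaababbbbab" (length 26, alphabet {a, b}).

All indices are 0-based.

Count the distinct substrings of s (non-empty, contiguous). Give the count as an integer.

rank→(start, suffix):
  0 → (6, 'aaababbbbbaababbbbab')
  1 → (16, 'aababbbbab')
  2 → (7, 'aababbbbbaababbbbab')
  3 → (2, 'aabbaaababbbbbaababbbbab')
  4 → (24, 'ab')
  5 → (0, 'abaabbaaababbbbbaababbbbab')
  6 → (17, 'ababbbbab')
  7 → (8, 'ababbbbbaababbbbab')
  8 → (3, 'abbaaababbbbbaababbbbab')
  9 → (19, 'abbbbab')
  10 → (10, 'abbbbbaababbbbab')
  11 → (25, 'b')
  12 → (5, 'baaababbbbbaababbbbab')
  13 → (15, 'baababbbbab')
  14 → (1, 'baabbaaababbbbbaababbbbab')
  15 → (23, 'bab')
  16 → (18, 'babbbbab')
  17 → (9, 'babbbbbaababbbbab')
  18 → (4, 'bbaaababbbbbaababbbbab')
  19 → (14, 'bbaababbbbab')
  20 → (22, 'bbab')
  21 → (13, 'bbbaababbbbab')
  22 → (21, 'bbbab')
  23 → (12, 'bbbbaababbbbab')
  24 → (20, 'bbbbab')
  25 → (11, 'bbbbbaababbbbab')

SA = [6, 16, 7, 2, 24, 0, 17, 8, 3, 19, 10, 25, 5, 15, 1, 23, 18, 9, 4, 14, 22, 13, 21, 12, 20, 11]
rank  pair      lcp
   1  s[6:],s[16:]  2  'aa'
   2  s[16:],s[7:]  8  'aababbbb'
   3  s[7:],s[2:]  3  'aab'
   4  s[2:],s[24:]  1  'a'
   5  s[24:],s[0:]  2  'ab'
   6  s[0:],s[17:]  3  'aba'
   7  s[17:],s[8:]  7  'ababbbb'
   8  s[8:],s[3:]  2  'ab'
   9  s[3:],s[19:]  3  'abb'
  10  s[19:],s[10:]  5  'abbbb'
  11  s[10:],s[25:]  0  ''
  12  s[25:],s[5:]  1  'b'
  13  s[5:],s[15:]  3  'baa'
  14  s[15:],s[1:]  4  'baab'
  15  s[1:],s[23:]  2  'ba'
  16  s[23:],s[18:]  3  'bab'
  17  s[18:],s[9:]  6  'babbbb'
  18  s[9:],s[4:]  1  'b'
  19  s[4:],s[14:]  4  'bbaa'
  20  s[14:],s[22:]  3  'bba'
  21  s[22:],s[13:]  2  'bb'
  22  s[13:],s[21:]  4  'bbba'
  23  s[21:],s[12:]  3  'bbb'
  24  s[12:],s[20:]  5  'bbbba'
  25  s[20:],s[11:]  4  'bbbb'

n(n+1)/2 = 26·27/2 = 351
Σ LCP = 0 + 2 + 8 + 3 + 1 + 2 + 3 + 7 + 2 + 3 + 5 + 0 + 1 + 3 + 4 + 2 + 3 + 6 + 1 + 4 + 3 + 2 + 4 + 3 + 5 + 4 = 81
distinct = 351 − 81 = 270

270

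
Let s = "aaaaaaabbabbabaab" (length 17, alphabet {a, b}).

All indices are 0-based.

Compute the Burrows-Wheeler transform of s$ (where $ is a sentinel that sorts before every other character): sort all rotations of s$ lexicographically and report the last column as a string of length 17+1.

rank  rotation            last
    0  $aaaaaaabbabbabaab  b
    1  aaaaaaabbabbabaab$  $
    2  aaaaaabbabbabaab$a  a
    3  aaaaabbabbabaab$aa  a
    4  aaaabbabbabaab$aaa  a
    5  aaabbabbabaab$aaaa  a
    6  aab$aaaaaaabbabbab  b
    7  aabbabbabaab$aaaaa  a
    8  ab$aaaaaaabbabbaba  a
    9  abaab$aaaaaaabbabb  b
   10  abbabaab$aaaaaaabb  b
   11  abbabbabaab$aaaaaa  a
   12  b$aaaaaaabbabbabaa  a
   13  baab$aaaaaaabbabba  a
   14  babaab$aaaaaaabbab  b
   15  babbabaab$aaaaaaab  b
   16  bbabaab$aaaaaaabba  a
   17  bbabbabaab$aaaaaaa  a

b$aaaabaabbaaabbaa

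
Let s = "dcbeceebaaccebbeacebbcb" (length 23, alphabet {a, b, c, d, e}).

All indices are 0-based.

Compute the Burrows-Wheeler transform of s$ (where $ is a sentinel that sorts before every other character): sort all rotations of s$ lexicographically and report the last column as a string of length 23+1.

rank  rotation                  last
    0  $dcbeceebaaccebbeacebbcb  b
    1  aaccebbeacebbcb$dcbeceeb  b
    2  accebbeacebbcb$dcbeceeba  a
    3  acebbcb$dcbeceebaaccebbe  e
    4  b$dcbeceebaaccebbeacebbc  c
    5  baaccebbeacebbcb$dcbecee  e
    6  bbcb$dcbeceebaaccebbeace  e
    7  bbeacebbcb$dcbeceebaacce  e
    8  bcb$dcbeceebaaccebbeaceb  b
    9  beacebbcb$dcbeceebaacceb  b
   10  beceebaaccebbeacebbcb$dc  c
   11  cb$dcbeceebaaccebbeacebb  b
   12  cbeceebaaccebbeacebbcb$d  d
   13  ccebbeacebbcb$dcbeceebaa  a
   14  cebbcb$dcbeceebaaccebbea  a
   15  cebbeacebbcb$dcbeceebaac  c
   16  ceebaaccebbeacebbcb$dcbe  e
   17  dcbeceebaaccebbeacebbcb$  $
   18  eacebbcb$dcbeceebaaccebb  b
   19  ebaaccebbeacebbcb$dcbece  e
   20  ebbcb$dcbeceebaaccebbeac  c
   21  ebbeacebbcb$dcbeceebaacc  c
   22  eceebaaccebbeacebbcb$dcb  b
   23  eebaaccebbeacebbcb$dcbec  c

bbaeceeebbcbdaace$beccbc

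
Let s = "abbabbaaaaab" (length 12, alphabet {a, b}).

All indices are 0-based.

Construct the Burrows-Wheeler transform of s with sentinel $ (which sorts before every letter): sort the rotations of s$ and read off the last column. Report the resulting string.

bbaaaab$abbaa

rank  rotation       last
    0  $abbabbaaaaab  b
    1  aaaaab$abbabb  b
    2  aaaab$abbabba  a
    3  aaab$abbabbaa  a
    4  aab$abbabbaaa  a
    5  ab$abbabbaaaa  a
    6  abbaaaaab$abb  b
    7  abbabbaaaaab$  $
    8  b$abbabbaaaaa  a
    9  baaaaab$abbab  b
   10  babbaaaaab$ab  b
   11  bbaaaaab$abba  a
   12  bbabbaaaaab$a  a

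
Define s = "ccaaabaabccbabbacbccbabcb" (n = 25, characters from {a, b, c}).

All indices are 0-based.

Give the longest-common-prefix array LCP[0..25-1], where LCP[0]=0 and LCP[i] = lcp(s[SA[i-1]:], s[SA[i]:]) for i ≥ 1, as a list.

rank→(start, suffix):
  0 → (2, 'aaabaabccbabbacbccbabcb')
  1 → (3, 'aabaabccbabbacbccbabcb')
  2 → (6, 'aabccbabbacbccbabcb')
  3 → (4, 'abaabccbabbacbccbabcb')
  4 → (12, 'abbacbccbabcb')
  5 → (21, 'abcb')
  6 → (7, 'abccbabbacbccbabcb')
  7 → (15, 'acbccbabcb')
  8 → (24, 'b')
  9 → (5, 'baabccbabbacbccbabcb')
  10 → (11, 'babbacbccbabcb')
  11 → (20, 'babcb')
  12 → (14, 'bacbccbabcb')
  13 → (13, 'bbacbccbabcb')
  14 → (22, 'bcb')
  15 → (8, 'bccbabbacbccbabcb')
  16 → (17, 'bccbabcb')
  17 → (1, 'caaabaabccbabbacbccbabcb')
  18 → (23, 'cb')
  19 → (10, 'cbabbacbccbabcb')
  20 → (19, 'cbabcb')
  21 → (16, 'cbccbabcb')
  22 → (0, 'ccaaabaabccbabbacbccbabcb')
  23 → (9, 'ccbabbacbccbabcb')
  24 → (18, 'ccbabcb')

SA = [2, 3, 6, 4, 12, 21, 7, 15, 24, 5, 11, 20, 14, 13, 22, 8, 17, 1, 23, 10, 19, 16, 0, 9, 18]
rank  pair      lcp
   1  s[2:],s[3:]  2  'aa'
   2  s[3:],s[6:]  3  'aab'
   3  s[6:],s[4:]  1  'a'
   4  s[4:],s[12:]  2  'ab'
   5  s[12:],s[21:]  2  'ab'
   6  s[21:],s[7:]  3  'abc'
   7  s[7:],s[15:]  1  'a'
   8  s[15:],s[24:]  0  ''
   9  s[24:],s[5:]  1  'b'
  10  s[5:],s[11:]  2  'ba'
  11  s[11:],s[20:]  3  'bab'
  12  s[20:],s[14:]  2  'ba'
  13  s[14:],s[13:]  1  'b'
  14  s[13:],s[22:]  1  'b'
  15  s[22:],s[8:]  2  'bc'
  16  s[8:],s[17:]  6  'bccbab'
  17  s[17:],s[1:]  0  ''
  18  s[1:],s[23:]  1  'c'
  19  s[23:],s[10:]  2  'cb'
  20  s[10:],s[19:]  4  'cbab'
  21  s[19:],s[16:]  2  'cb'
  22  s[16:],s[0:]  1  'c'
  23  s[0:],s[9:]  2  'cc'
  24  s[9:],s[18:]  5  'ccbab'

[0, 2, 3, 1, 2, 2, 3, 1, 0, 1, 2, 3, 2, 1, 1, 2, 6, 0, 1, 2, 4, 2, 1, 2, 5]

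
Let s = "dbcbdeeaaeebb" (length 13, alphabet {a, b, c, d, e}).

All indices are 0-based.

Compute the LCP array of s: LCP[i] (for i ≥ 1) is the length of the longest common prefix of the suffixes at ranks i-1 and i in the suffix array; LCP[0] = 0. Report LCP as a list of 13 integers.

[0, 1, 0, 1, 1, 1, 0, 0, 1, 0, 1, 1, 2]

sorted suffixes:
  #0 SA[0]=7  'aaeebb'
  #1 SA[1]=8  'aeebb'
  #2 SA[2]=12  'b'
  #3 SA[3]=11  'bb'
  #4 SA[4]=1  'bcbdeeaaeebb'
  #5 SA[5]=3  'bdeeaaeebb'
  #6 SA[6]=2  'cbdeeaaeebb'
  #7 SA[7]=0  'dbcbdeeaaeebb'
  #8 SA[8]=4  'deeaaeebb'
  #9 SA[9]=6  'eaaeebb'
  #10 SA[10]=10  'ebb'
  #11 SA[11]=5  'eeaaeebb'
  #12 SA[12]=9  'eebb'

SA = [7, 8, 12, 11, 1, 3, 2, 0, 4, 6, 10, 5, 9]
rank  pair      lcp
   1  s[7:],s[8:]  1  'a'
   2  s[8:],s[12:]  0  ''
   3  s[12:],s[11:]  1  'b'
   4  s[11:],s[1:]  1  'b'
   5  s[1:],s[3:]  1  'b'
   6  s[3:],s[2:]  0  ''
   7  s[2:],s[0:]  0  ''
   8  s[0:],s[4:]  1  'd'
   9  s[4:],s[6:]  0  ''
  10  s[6:],s[10:]  1  'e'
  11  s[10:],s[5:]  1  'e'
  12  s[5:],s[9:]  2  'ee'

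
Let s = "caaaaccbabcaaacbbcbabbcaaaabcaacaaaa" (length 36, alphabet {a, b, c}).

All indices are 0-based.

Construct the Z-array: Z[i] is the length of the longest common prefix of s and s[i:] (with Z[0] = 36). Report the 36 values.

Z[0]=36
i=1: fresh scan; Z[1]=0
i=2: fresh scan; Z[2]=0
i=3: fresh scan; Z[3]=0
i=4: fresh scan; Z[4]=0
i=5: fresh scan; Z[5]=1 grow→box=[5,6)
i=6: fresh scan; Z[6]=1 grow→box=[6,7)
i=7: fresh scan; Z[7]=0
i=8: fresh scan; Z[8]=0
i=9: fresh scan; Z[9]=0
i=10: fresh scan; Z[10]=4 grow→box=[10,14)
i=11: min(r-i=3, Z[1]=0)=0; Z[11]=0
i=12: min(r-i=2, Z[2]=0)=0; Z[12]=0
i=13: min(r-i=1, Z[3]=0)=0; Z[13]=0
i=14: fresh scan; Z[14]=1 grow→box=[14,15)
i=15: fresh scan; Z[15]=0
i=16: fresh scan; Z[16]=0
i=17: fresh scan; Z[17]=1 grow→box=[17,18)
i=18: fresh scan; Z[18]=0
i=19: fresh scan; Z[19]=0
i=20: fresh scan; Z[20]=0
i=21: fresh scan; Z[21]=0
i=22: fresh scan; Z[22]=5 grow→box=[22,27)
i=23: min(r-i=4, Z[1]=0)=0; Z[23]=0
i=24: min(r-i=3, Z[2]=0)=0; Z[24]=0
i=25: min(r-i=2, Z[3]=0)=0; Z[25]=0
i=26: min(r-i=1, Z[4]=0)=0; Z[26]=0
i=27: fresh scan; Z[27]=0
i=28: fresh scan; Z[28]=3 grow→box=[28,31)
i=29: min(r-i=2, Z[1]=0)=0; Z[29]=0
i=30: min(r-i=1, Z[2]=0)=0; Z[30]=0
i=31: fresh scan; Z[31]=5 grow→box=[31,36)
i=32: min(r-i=4, Z[1]=0)=0; Z[32]=0
i=33: min(r-i=3, Z[2]=0)=0; Z[33]=0
i=34: min(r-i=2, Z[3]=0)=0; Z[34]=0
i=35: min(r-i=1, Z[4]=0)=0; Z[35]=0

[36, 0, 0, 0, 0, 1, 1, 0, 0, 0, 4, 0, 0, 0, 1, 0, 0, 1, 0, 0, 0, 0, 5, 0, 0, 0, 0, 0, 3, 0, 0, 5, 0, 0, 0, 0]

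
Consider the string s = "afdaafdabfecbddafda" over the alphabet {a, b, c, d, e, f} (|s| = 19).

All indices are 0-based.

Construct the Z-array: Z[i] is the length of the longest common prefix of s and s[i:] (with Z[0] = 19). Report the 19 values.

[19, 0, 0, 1, 4, 0, 0, 1, 0, 0, 0, 0, 0, 0, 0, 4, 0, 0, 1]

Z[0]=19
i=1: i≥r, start 0; Z[1]=0
i=2: i≥r, start 0; Z[2]=0
i=3: i≥r, start 0; Z[3]=1 grow→box=[3,4)
i=4: i≥r, start 0; Z[4]=4 grow→box=[4,8)
i=5: min(r-i=3, Z[1]=0)=0; Z[5]=0
i=6: min(r-i=2, Z[2]=0)=0; Z[6]=0
i=7: min(r-i=1, Z[3]=1)=1; Z[7]=1
i=8: i≥r, start 0; Z[8]=0
i=9: i≥r, start 0; Z[9]=0
i=10: i≥r, start 0; Z[10]=0
i=11: i≥r, start 0; Z[11]=0
i=12: i≥r, start 0; Z[12]=0
i=13: i≥r, start 0; Z[13]=0
i=14: i≥r, start 0; Z[14]=0
i=15: i≥r, start 0; Z[15]=4 grow→box=[15,19)
i=16: min(r-i=3, Z[1]=0)=0; Z[16]=0
i=17: min(r-i=2, Z[2]=0)=0; Z[17]=0
i=18: min(r-i=1, Z[3]=1)=1; Z[18]=1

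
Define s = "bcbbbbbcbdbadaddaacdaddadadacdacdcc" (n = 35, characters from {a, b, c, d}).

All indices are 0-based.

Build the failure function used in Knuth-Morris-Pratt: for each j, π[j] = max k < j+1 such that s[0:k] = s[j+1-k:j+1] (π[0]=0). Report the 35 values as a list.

π[0] = 0
j=1 s[j]='c': π[1]=0 (border '')
j=2 s[j]='b': π[2]=1 (border 'b')
j=3 s[j]='b': k: 1→0; π[3]=1 (border 'b')
j=4 s[j]='b': k: 1→0; π[4]=1 (border 'b')
j=5 s[j]='b': k: 1→0; π[5]=1 (border 'b')
j=6 s[j]='b': k: 1→0; π[6]=1 (border 'b')
j=7 s[j]='c': π[7]=2 (border 'bc')
j=8 s[j]='b': π[8]=3 (border 'bcb')
j=9 s[j]='d': k: 3→1→0; π[9]=0 (border '')
j=10 s[j]='b': π[10]=1 (border 'b')
j=11 s[j]='a': k: 1→0; π[11]=0 (border '')
j=12 s[j]='d': π[12]=0 (border '')
j=13 s[j]='a': π[13]=0 (border '')
j=14 s[j]='d': π[14]=0 (border '')
j=15 s[j]='d': π[15]=0 (border '')
j=16 s[j]='a': π[16]=0 (border '')
j=17 s[j]='a': π[17]=0 (border '')
j=18 s[j]='c': π[18]=0 (border '')
j=19 s[j]='d': π[19]=0 (border '')
j=20 s[j]='a': π[20]=0 (border '')
j=21 s[j]='d': π[21]=0 (border '')
j=22 s[j]='d': π[22]=0 (border '')
j=23 s[j]='a': π[23]=0 (border '')
j=24 s[j]='d': π[24]=0 (border '')
j=25 s[j]='a': π[25]=0 (border '')
j=26 s[j]='d': π[26]=0 (border '')
j=27 s[j]='a': π[27]=0 (border '')
j=28 s[j]='c': π[28]=0 (border '')
j=29 s[j]='d': π[29]=0 (border '')
j=30 s[j]='a': π[30]=0 (border '')
j=31 s[j]='c': π[31]=0 (border '')
j=32 s[j]='d': π[32]=0 (border '')
j=33 s[j]='c': π[33]=0 (border '')
j=34 s[j]='c': π[34]=0 (border '')

[0, 0, 1, 1, 1, 1, 1, 2, 3, 0, 1, 0, 0, 0, 0, 0, 0, 0, 0, 0, 0, 0, 0, 0, 0, 0, 0, 0, 0, 0, 0, 0, 0, 0, 0]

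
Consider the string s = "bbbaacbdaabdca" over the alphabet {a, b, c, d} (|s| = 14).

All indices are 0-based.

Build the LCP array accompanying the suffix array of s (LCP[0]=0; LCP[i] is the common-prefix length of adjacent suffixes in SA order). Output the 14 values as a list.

[0, 1, 2, 1, 1, 0, 1, 2, 1, 2, 0, 1, 0, 1]

sorted suffixes:
  #0 SA[0]=13  'a'
  #1 SA[1]=8  'aabdca'
  #2 SA[2]=3  'aacbdaabdca'
  #3 SA[3]=9  'abdca'
  #4 SA[4]=4  'acbdaabdca'
  #5 SA[5]=2  'baacbdaabdca'
  #6 SA[6]=1  'bbaacbdaabdca'
  #7 SA[7]=0  'bbbaacbdaabdca'
  #8 SA[8]=6  'bdaabdca'
  #9 SA[9]=10  'bdca'
  #10 SA[10]=12  'ca'
  #11 SA[11]=5  'cbdaabdca'
  #12 SA[12]=7  'daabdca'
  #13 SA[13]=11  'dca'

SA = [13, 8, 3, 9, 4, 2, 1, 0, 6, 10, 12, 5, 7, 11]
[i] adj suffixes → lcp
  [1] 13/8 → 1 ('a')
  [2] 8/3 → 2 ('aa')
  [3] 3/9 → 1 ('a')
  [4] 9/4 → 1 ('a')
  [5] 4/2 → 0 ('')
  [6] 2/1 → 1 ('b')
  [7] 1/0 → 2 ('bb')
  [8] 0/6 → 1 ('b')
  [9] 6/10 → 2 ('bd')
  [10] 10/12 → 0 ('')
  [11] 12/5 → 1 ('c')
  [12] 5/7 → 0 ('')
  [13] 7/11 → 1 ('d')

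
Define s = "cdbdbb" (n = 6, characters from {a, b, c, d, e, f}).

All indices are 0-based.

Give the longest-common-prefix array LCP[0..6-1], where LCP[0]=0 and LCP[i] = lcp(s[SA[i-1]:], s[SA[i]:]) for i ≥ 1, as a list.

[0, 1, 1, 0, 0, 2]

rank→(start, suffix):
  0 → (5, 'b')
  1 → (4, 'bb')
  2 → (2, 'bdbb')
  3 → (0, 'cdbdbb')
  4 → (3, 'dbb')
  5 → (1, 'dbdbb')

SA = [5, 4, 2, 0, 3, 1]
rank  pair      lcp
   1  s[5:],s[4:]  1  'b'
   2  s[4:],s[2:]  1  'b'
   3  s[2:],s[0:]  0  ''
   4  s[0:],s[3:]  0  ''
   5  s[3:],s[1:]  2  'db'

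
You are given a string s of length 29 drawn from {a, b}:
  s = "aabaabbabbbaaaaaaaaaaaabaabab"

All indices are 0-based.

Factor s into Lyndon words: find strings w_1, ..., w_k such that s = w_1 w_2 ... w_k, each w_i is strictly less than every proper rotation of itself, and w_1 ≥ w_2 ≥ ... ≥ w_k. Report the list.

emit factor 1: 'aabaabbabbb' (i=0, period=11)
emit factor 2: 'aaaaaaaaaaaabaabab' (i=11, period=18)

["aabaabbabbb", "aaaaaaaaaaaabaabab"]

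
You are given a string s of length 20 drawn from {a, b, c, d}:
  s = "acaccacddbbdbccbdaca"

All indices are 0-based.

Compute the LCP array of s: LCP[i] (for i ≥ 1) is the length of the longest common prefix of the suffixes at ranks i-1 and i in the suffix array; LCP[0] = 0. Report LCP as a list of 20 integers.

[0, 1, 3, 2, 2, 0, 1, 1, 2, 0, 2, 3, 1, 1, 2, 1, 0, 1, 2, 1]

sorted suffixes:
  #0 SA[0]=19  'a'
  #1 SA[1]=17  'aca'
  #2 SA[2]=0  'acaccacddbbdbccbdaca'
  #3 SA[3]=2  'accacddbbdbccbdaca'
  #4 SA[4]=5  'acddbbdbccbdaca'
  #5 SA[5]=9  'bbdbccbdaca'
  #6 SA[6]=12  'bccbdaca'
  #7 SA[7]=15  'bdaca'
  #8 SA[8]=10  'bdbccbdaca'
  #9 SA[9]=18  'ca'
  #10 SA[10]=1  'caccacddbbdbccbdaca'
  #11 SA[11]=4  'cacddbbdbccbdaca'
  #12 SA[12]=14  'cbdaca'
  #13 SA[13]=3  'ccacddbbdbccbdaca'
  #14 SA[14]=13  'ccbdaca'
  #15 SA[15]=6  'cddbbdbccbdaca'
  #16 SA[16]=16  'daca'
  #17 SA[17]=8  'dbbdbccbdaca'
  #18 SA[18]=11  'dbccbdaca'
  #19 SA[19]=7  'ddbbdbccbdaca'

SA = [19, 17, 0, 2, 5, 9, 12, 15, 10, 18, 1, 4, 14, 3, 13, 6, 16, 8, 11, 7]
i: (SA[i-1],SA[i]) lcp shared
  1: (19,17) 1 'a'
  2: (17,0) 3 'aca'
  3: (0,2) 2 'ac'
  4: (2,5) 2 'ac'
  5: (5,9) 0 ''
  6: (9,12) 1 'b'
  7: (12,15) 1 'b'
  8: (15,10) 2 'bd'
  9: (10,18) 0 ''
  10: (18,1) 2 'ca'
  11: (1,4) 3 'cac'
  12: (4,14) 1 'c'
  13: (14,3) 1 'c'
  14: (3,13) 2 'cc'
  15: (13,6) 1 'c'
  16: (6,16) 0 ''
  17: (16,8) 1 'd'
  18: (8,11) 2 'db'
  19: (11,7) 1 'd'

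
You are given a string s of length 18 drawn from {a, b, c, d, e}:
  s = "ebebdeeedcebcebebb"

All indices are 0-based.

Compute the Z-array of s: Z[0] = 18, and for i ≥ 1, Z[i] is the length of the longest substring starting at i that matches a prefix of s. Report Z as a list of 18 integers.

[18, 0, 2, 0, 0, 1, 1, 1, 0, 0, 2, 0, 0, 4, 0, 2, 0, 0]

Z[0]=18
i=1: outside box; Z[1]=0
i=2: outside box; Z[2]=2 scan→box=[2,4)
i=3: min(r-i=1, Z[1]=0)=0; Z[3]=0
i=4: outside box; Z[4]=0
i=5: outside box; Z[5]=1 scan→box=[5,6)
i=6: outside box; Z[6]=1 scan→box=[6,7)
i=7: outside box; Z[7]=1 scan→box=[7,8)
i=8: outside box; Z[8]=0
i=9: outside box; Z[9]=0
i=10: outside box; Z[10]=2 scan→box=[10,12)
i=11: min(r-i=1, Z[1]=0)=0; Z[11]=0
i=12: outside box; Z[12]=0
i=13: outside box; Z[13]=4 scan→box=[13,17)
i=14: min(r-i=3, Z[1]=0)=0; Z[14]=0
i=15: min(r-i=2, Z[2]=2)=2; Z[15]=2
i=16: min(r-i=1, Z[3]=0)=0; Z[16]=0
i=17: outside box; Z[17]=0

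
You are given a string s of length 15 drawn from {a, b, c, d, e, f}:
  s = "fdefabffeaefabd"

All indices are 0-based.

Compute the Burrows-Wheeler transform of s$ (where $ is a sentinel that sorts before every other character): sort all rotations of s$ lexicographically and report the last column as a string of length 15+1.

rank  rotation          last
    0  $fdefabffeaefabd  d
    1  abd$fdefabffeaef  f
    2  abffeaefabd$fdef  f
    3  aefabd$fdefabffe  e
    4  bd$fdefabffeaefa  a
    5  bffeaefabd$fdefa  a
    6  d$fdefabffeaefab  b
    7  defabffeaefabd$f  f
    8  eaefabd$fdefabff  f
    9  efabd$fdefabffea  a
   10  efabffeaefabd$fd  d
   11  fabd$fdefabffeae  e
   12  fabffeaefabd$fde  e
   13  fdefabffeaefabd$  $
   14  feaefabd$fdefabf  f
   15  ffeaefabd$fdefab  b

dffeaabffadee$fb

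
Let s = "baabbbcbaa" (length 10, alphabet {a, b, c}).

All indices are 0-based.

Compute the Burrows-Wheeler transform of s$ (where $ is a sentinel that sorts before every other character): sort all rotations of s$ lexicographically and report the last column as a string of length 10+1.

rank  rotation     last
    0  $baabbbcbaa  a
    1  a$baabbbcba  a
    2  aa$baabbbcb  b
    3  aabbbcbaa$b  b
    4  abbbcbaa$ba  a
    5  baa$baabbbc  c
    6  baabbbcbaa$  $
    7  bbbcbaa$baa  a
    8  bbcbaa$baab  b
    9  bcbaa$baabb  b
   10  cbaa$baabbb  b

aabbac$abbb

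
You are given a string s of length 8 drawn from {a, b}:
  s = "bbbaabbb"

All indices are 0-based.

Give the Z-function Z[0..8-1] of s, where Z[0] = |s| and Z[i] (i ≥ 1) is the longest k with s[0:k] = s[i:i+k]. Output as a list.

[8, 2, 1, 0, 0, 3, 2, 1]

Z[0]=8
i=1: outside box; Z[1]=2 scan→box=[1,3)
i=2: min(r-i=1, Z[1]=2)=1; Z[2]=1
i=3: outside box; Z[3]=0
i=4: outside box; Z[4]=0
i=5: outside box; Z[5]=3 scan→box=[5,8)
i=6: min(r-i=2, Z[1]=2)=2; Z[6]=2
i=7: min(r-i=1, Z[2]=1)=1; Z[7]=1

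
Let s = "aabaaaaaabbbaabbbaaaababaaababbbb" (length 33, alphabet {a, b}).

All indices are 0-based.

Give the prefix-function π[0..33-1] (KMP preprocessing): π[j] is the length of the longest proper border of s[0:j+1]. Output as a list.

[0, 1, 0, 1, 2, 2, 2, 2, 2, 3, 0, 0, 1, 2, 3, 0, 0, 1, 2, 2, 2, 3, 4, 0, 1, 2, 2, 3, 4, 0, 0, 0, 0]

π[0] = 0
j=1 s[j]='a': π[1]=1 (border 'a')
j=2 s[j]='b': k: 1→0; π[2]=0 (border '')
j=3 s[j]='a': π[3]=1 (border 'a')
j=4 s[j]='a': π[4]=2 (border 'aa')
j=5 s[j]='a': k: 2→1; π[5]=2 (border 'aa')
j=6 s[j]='a': k: 2→1; π[6]=2 (border 'aa')
j=7 s[j]='a': k: 2→1; π[7]=2 (border 'aa')
j=8 s[j]='a': k: 2→1; π[8]=2 (border 'aa')
j=9 s[j]='b': π[9]=3 (border 'aab')
j=10 s[j]='b': k: 3→0; π[10]=0 (border '')
j=11 s[j]='b': π[11]=0 (border '')
j=12 s[j]='a': π[12]=1 (border 'a')
j=13 s[j]='a': π[13]=2 (border 'aa')
j=14 s[j]='b': π[14]=3 (border 'aab')
j=15 s[j]='b': k: 3→0; π[15]=0 (border '')
j=16 s[j]='b': π[16]=0 (border '')
j=17 s[j]='a': π[17]=1 (border 'a')
j=18 s[j]='a': π[18]=2 (border 'aa')
j=19 s[j]='a': k: 2→1; π[19]=2 (border 'aa')
j=20 s[j]='a': k: 2→1; π[20]=2 (border 'aa')
j=21 s[j]='b': π[21]=3 (border 'aab')
j=22 s[j]='a': π[22]=4 (border 'aaba')
j=23 s[j]='b': k: 4→1→0; π[23]=0 (border '')
j=24 s[j]='a': π[24]=1 (border 'a')
j=25 s[j]='a': π[25]=2 (border 'aa')
j=26 s[j]='a': k: 2→1; π[26]=2 (border 'aa')
j=27 s[j]='b': π[27]=3 (border 'aab')
j=28 s[j]='a': π[28]=4 (border 'aaba')
j=29 s[j]='b': k: 4→1→0; π[29]=0 (border '')
j=30 s[j]='b': π[30]=0 (border '')
j=31 s[j]='b': π[31]=0 (border '')
j=32 s[j]='b': π[32]=0 (border '')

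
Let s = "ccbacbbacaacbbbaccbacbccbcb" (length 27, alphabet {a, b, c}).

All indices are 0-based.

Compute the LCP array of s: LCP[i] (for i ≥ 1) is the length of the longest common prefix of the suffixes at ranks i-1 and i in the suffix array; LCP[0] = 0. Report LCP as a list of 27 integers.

rank→(start, suffix):
  0 → (9, 'aacbbbaccbacbccbcb')
  1 → (7, 'acaacbbbaccbacbccbcb')
  2 → (3, 'acbbacaacbbbaccbacbccbcb')
  3 → (10, 'acbbbaccbacbccbcb')
  4 → (19, 'acbccbcb')
  5 → (15, 'accbacbccbcb')
  6 → (26, 'b')
  7 → (6, 'bacaacbbbaccbacbccbcb')
  8 → (2, 'bacbbacaacbbbaccbacbccbcb')
  9 → (18, 'bacbccbcb')
  10 → (14, 'baccbacbccbcb')
  11 → (5, 'bbacaacbbbaccbacbccbcb')
  12 → (13, 'bbaccbacbccbcb')
  13 → (12, 'bbbaccbacbccbcb')
  14 → (24, 'bcb')
  15 → (21, 'bccbcb')
  16 → (8, 'caacbbbaccbacbccbcb')
  17 → (25, 'cb')
  18 → (1, 'cbacbbacaacbbbaccbacbccbcb')
  19 → (17, 'cbacbccbcb')
  20 → (4, 'cbbacaacbbbaccbacbccbcb')
  21 → (11, 'cbbbaccbacbccbcb')
  22 → (23, 'cbcb')
  23 → (20, 'cbccbcb')
  24 → (0, 'ccbacbbacaacbbbaccbacbccbcb')
  25 → (16, 'ccbacbccbcb')
  26 → (22, 'ccbcb')

SA = [9, 7, 3, 10, 19, 15, 26, 6, 2, 18, 14, 5, 13, 12, 24, 21, 8, 25, 1, 17, 4, 11, 23, 20, 0, 16, 22]
[i] adj suffixes → lcp
  [1] 9/7 → 1 ('a')
  [2] 7/3 → 2 ('ac')
  [3] 3/10 → 4 ('acbb')
  [4] 10/19 → 3 ('acb')
  [5] 19/15 → 2 ('ac')
  [6] 15/26 → 0 ('')
  [7] 26/6 → 1 ('b')
  [8] 6/2 → 3 ('bac')
  [9] 2/18 → 4 ('bacb')
  [10] 18/14 → 3 ('bac')
  [11] 14/5 → 1 ('b')
  [12] 5/13 → 4 ('bbac')
  [13] 13/12 → 2 ('bb')
  [14] 12/24 → 1 ('b')
  [15] 24/21 → 2 ('bc')
  [16] 21/8 → 0 ('')
  [17] 8/25 → 1 ('c')
  [18] 25/1 → 2 ('cb')
  [19] 1/17 → 5 ('cbacb')
  [20] 17/4 → 2 ('cb')
  [21] 4/11 → 3 ('cbb')
  [22] 11/23 → 2 ('cb')
  [23] 23/20 → 3 ('cbc')
  [24] 20/0 → 1 ('c')
  [25] 0/16 → 6 ('ccbacb')
  [26] 16/22 → 3 ('ccb')

[0, 1, 2, 4, 3, 2, 0, 1, 3, 4, 3, 1, 4, 2, 1, 2, 0, 1, 2, 5, 2, 3, 2, 3, 1, 6, 3]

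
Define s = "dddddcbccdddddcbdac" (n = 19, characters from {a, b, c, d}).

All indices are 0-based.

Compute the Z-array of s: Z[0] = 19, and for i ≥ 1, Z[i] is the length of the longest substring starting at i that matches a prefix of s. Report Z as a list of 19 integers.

[19, 4, 3, 2, 1, 0, 0, 0, 0, 7, 4, 3, 2, 1, 0, 0, 1, 0, 0]

Z[0]=19
i=1: i≥r, start 0; Z[1]=4 grow→box=[1,5)
i=2: min(r-i=3, Z[1]=4)=3; Z[2]=3
i=3: min(r-i=2, Z[2]=3)=2; Z[3]=2
i=4: min(r-i=1, Z[3]=2)=1; Z[4]=1
i=5: i≥r, start 0; Z[5]=0
i=6: i≥r, start 0; Z[6]=0
i=7: i≥r, start 0; Z[7]=0
i=8: i≥r, start 0; Z[8]=0
i=9: i≥r, start 0; Z[9]=7 grow→box=[9,16)
i=10: min(r-i=6, Z[1]=4)=4; Z[10]=4
i=11: min(r-i=5, Z[2]=3)=3; Z[11]=3
i=12: min(r-i=4, Z[3]=2)=2; Z[12]=2
i=13: min(r-i=3, Z[4]=1)=1; Z[13]=1
i=14: min(r-i=2, Z[5]=0)=0; Z[14]=0
i=15: min(r-i=1, Z[6]=0)=0; Z[15]=0
i=16: i≥r, start 0; Z[16]=1 grow→box=[16,17)
i=17: i≥r, start 0; Z[17]=0
i=18: i≥r, start 0; Z[18]=0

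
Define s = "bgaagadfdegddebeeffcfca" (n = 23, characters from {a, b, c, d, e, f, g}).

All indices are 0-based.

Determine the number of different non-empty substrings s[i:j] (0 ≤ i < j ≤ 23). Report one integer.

rank→(start, suffix):
  0 → (22, 'a')
  1 → (2, 'aagadfdegddebeeffcfca')
  2 → (5, 'adfdegddebeeffcfca')
  3 → (3, 'agadfdegddebeeffcfca')
  4 → (14, 'beeffcfca')
  5 → (0, 'bgaagadfdegddebeeffcfca')
  6 → (21, 'ca')
  7 → (19, 'cfca')
  8 → (11, 'ddebeeffcfca')
  9 → (12, 'debeeffcfca')
  10 → (8, 'degddebeeffcfca')
  11 → (6, 'dfdegddebeeffcfca')
  12 → (13, 'ebeeffcfca')
  13 → (15, 'eeffcfca')
  14 → (16, 'effcfca')
  15 → (9, 'egddebeeffcfca')
  16 → (20, 'fca')
  17 → (18, 'fcfca')
  18 → (7, 'fdegddebeeffcfca')
  19 → (17, 'ffcfca')
  20 → (1, 'gaagadfdegddebeeffcfca')
  21 → (4, 'gadfdegddebeeffcfca')
  22 → (10, 'gddebeeffcfca')

SA = [22, 2, 5, 3, 14, 0, 21, 19, 11, 12, 8, 6, 13, 15, 16, 9, 20, 18, 7, 17, 1, 4, 10]
rank  pair      lcp
   1  s[22:],s[2:]  1  'a'
   2  s[2:],s[5:]  1  'a'
   3  s[5:],s[3:]  1  'a'
   4  s[3:],s[14:]  0  ''
   5  s[14:],s[0:]  1  'b'
   6  s[0:],s[21:]  0  ''
   7  s[21:],s[19:]  1  'c'
   8  s[19:],s[11:]  0  ''
   9  s[11:],s[12:]  1  'd'
  10  s[12:],s[8:]  2  'de'
  11  s[8:],s[6:]  1  'd'
  12  s[6:],s[13:]  0  ''
  13  s[13:],s[15:]  1  'e'
  14  s[15:],s[16:]  1  'e'
  15  s[16:],s[9:]  1  'e'
  16  s[9:],s[20:]  0  ''
  17  s[20:],s[18:]  2  'fc'
  18  s[18:],s[7:]  1  'f'
  19  s[7:],s[17:]  1  'f'
  20  s[17:],s[1:]  0  ''
  21  s[1:],s[4:]  2  'ga'
  22  s[4:],s[10:]  1  'g'

n(n+1)/2 = 23·24/2 = 276
Σ LCP = 0 + 1 + 1 + 1 + 0 + 1 + 0 + 1 + 0 + 1 + 2 + 1 + 0 + 1 + 1 + 1 + 0 + 2 + 1 + 1 + 0 + 2 + 1 = 19
distinct = 276 − 19 = 257

257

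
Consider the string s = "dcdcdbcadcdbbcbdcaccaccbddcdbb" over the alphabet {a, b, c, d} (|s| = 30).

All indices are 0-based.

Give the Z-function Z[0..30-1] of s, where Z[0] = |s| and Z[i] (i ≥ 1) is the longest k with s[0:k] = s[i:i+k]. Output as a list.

[30, 0, 3, 0, 1, 0, 0, 0, 3, 0, 1, 0, 0, 0, 0, 2, 0, 0, 0, 0, 0, 0, 0, 0, 1, 3, 0, 1, 0, 0]

Z[0]=30
i=1: fresh scan; Z[1]=0
i=2: fresh scan; Z[2]=3 grow→box=[2,5)
i=3: min(r-i=2, Z[1]=0)=0; Z[3]=0
i=4: min(r-i=1, Z[2]=3)=1; Z[4]=1
i=5: fresh scan; Z[5]=0
i=6: fresh scan; Z[6]=0
i=7: fresh scan; Z[7]=0
i=8: fresh scan; Z[8]=3 grow→box=[8,11)
i=9: min(r-i=2, Z[1]=0)=0; Z[9]=0
i=10: min(r-i=1, Z[2]=3)=1; Z[10]=1
i=11: fresh scan; Z[11]=0
i=12: fresh scan; Z[12]=0
i=13: fresh scan; Z[13]=0
i=14: fresh scan; Z[14]=0
i=15: fresh scan; Z[15]=2 grow→box=[15,17)
i=16: min(r-i=1, Z[1]=0)=0; Z[16]=0
i=17: fresh scan; Z[17]=0
i=18: fresh scan; Z[18]=0
i=19: fresh scan; Z[19]=0
i=20: fresh scan; Z[20]=0
i=21: fresh scan; Z[21]=0
i=22: fresh scan; Z[22]=0
i=23: fresh scan; Z[23]=0
i=24: fresh scan; Z[24]=1 grow→box=[24,25)
i=25: fresh scan; Z[25]=3 grow→box=[25,28)
i=26: min(r-i=2, Z[1]=0)=0; Z[26]=0
i=27: min(r-i=1, Z[2]=3)=1; Z[27]=1
i=28: fresh scan; Z[28]=0
i=29: fresh scan; Z[29]=0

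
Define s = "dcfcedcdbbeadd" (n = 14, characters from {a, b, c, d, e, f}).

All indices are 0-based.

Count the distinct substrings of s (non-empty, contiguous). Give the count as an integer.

rank→(start, suffix):
  0 → (11, 'add')
  1 → (8, 'bbeadd')
  2 → (9, 'beadd')
  3 → (6, 'cdbbeadd')
  4 → (3, 'cedcdbbeadd')
  5 → (1, 'cfcedcdbbeadd')
  6 → (13, 'd')
  7 → (7, 'dbbeadd')
  8 → (5, 'dcdbbeadd')
  9 → (0, 'dcfcedcdbbeadd')
  10 → (12, 'dd')
  11 → (10, 'eadd')
  12 → (4, 'edcdbbeadd')
  13 → (2, 'fcedcdbbeadd')

SA = [11, 8, 9, 6, 3, 1, 13, 7, 5, 0, 12, 10, 4, 2]
i: (SA[i-1],SA[i]) lcp shared
  1: (11,8) 0 ''
  2: (8,9) 1 'b'
  3: (9,6) 0 ''
  4: (6,3) 1 'c'
  5: (3,1) 1 'c'
  6: (1,13) 0 ''
  7: (13,7) 1 'd'
  8: (7,5) 1 'd'
  9: (5,0) 2 'dc'
  10: (0,12) 1 'd'
  11: (12,10) 0 ''
  12: (10,4) 1 'e'
  13: (4,2) 0 ''

n(n+1)/2 = 14·15/2 = 105
Σ LCP = 0 + 0 + 1 + 0 + 1 + 1 + 0 + 1 + 1 + 2 + 1 + 0 + 1 + 0 = 9
distinct = 105 − 9 = 96

96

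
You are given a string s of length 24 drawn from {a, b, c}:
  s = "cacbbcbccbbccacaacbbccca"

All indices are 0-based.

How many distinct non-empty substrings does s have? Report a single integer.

rank→(start, suffix):
  0 → (23, 'a')
  1 → (15, 'aacbbccca')
  2 → (13, 'acaacbbccca')
  3 → (1, 'acbbcbccbbccacaacbbccca')
  4 → (16, 'acbbccca')
  5 → (3, 'bbcbccbbccacaacbbccca')
  6 → (9, 'bbccacaacbbccca')
  7 → (18, 'bbccca')
  8 → (4, 'bcbccbbccacaacbbccca')
  9 → (10, 'bccacaacbbccca')
  10 → (6, 'bccbbccacaacbbccca')
  11 → (19, 'bccca')
  12 → (22, 'ca')
  13 → (14, 'caacbbccca')
  14 → (12, 'cacaacbbccca')
  15 → (0, 'cacbbcbccbbccacaacbbccca')
  16 → (2, 'cbbcbccbbccacaacbbccca')
  17 → (8, 'cbbccacaacbbccca')
  18 → (17, 'cbbccca')
  19 → (5, 'cbccbbccacaacbbccca')
  20 → (21, 'cca')
  21 → (11, 'ccacaacbbccca')
  22 → (7, 'ccbbccacaacbbccca')
  23 → (20, 'ccca')

SA = [23, 15, 13, 1, 16, 3, 9, 18, 4, 10, 6, 19, 22, 14, 12, 0, 2, 8, 17, 5, 21, 11, 7, 20]
rank  pair      lcp
   1  s[23:],s[15:]  1  'a'
   2  s[15:],s[13:]  1  'a'
   3  s[13:],s[1:]  2  'ac'
   4  s[1:],s[16:]  5  'acbbc'
   5  s[16:],s[3:]  0  ''
   6  s[3:],s[9:]  3  'bbc'
   7  s[9:],s[18:]  4  'bbcc'
   8  s[18:],s[4:]  1  'b'
   9  s[4:],s[10:]  2  'bc'
  10  s[10:],s[6:]  3  'bcc'
  11  s[6:],s[19:]  3  'bcc'
  12  s[19:],s[22:]  0  ''
  13  s[22:],s[14:]  2  'ca'
  14  s[14:],s[12:]  2  'ca'
  15  s[12:],s[0:]  3  'cac'
  16  s[0:],s[2:]  1  'c'
  17  s[2:],s[8:]  4  'cbbc'
  18  s[8:],s[17:]  5  'cbbcc'
  19  s[17:],s[5:]  2  'cb'
  20  s[5:],s[21:]  1  'c'
  21  s[21:],s[11:]  3  'cca'
  22  s[11:],s[7:]  2  'cc'
  23  s[7:],s[20:]  2  'cc'

n(n+1)/2 = 24·25/2 = 300
Σ LCP = 0 + 1 + 1 + 2 + 5 + 0 + 3 + 4 + 1 + 2 + 3 + 3 + 0 + 2 + 2 + 3 + 1 + 4 + 5 + 2 + 1 + 3 + 2 + 2 = 52
distinct = 300 − 52 = 248

248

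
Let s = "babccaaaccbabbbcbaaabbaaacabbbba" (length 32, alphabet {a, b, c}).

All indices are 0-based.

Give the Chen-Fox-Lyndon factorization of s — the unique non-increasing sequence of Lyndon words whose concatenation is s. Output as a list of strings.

["b", "abcc", "aaaccbabbbcb", "aaabbaaacabbbb", "a"]

emit factor 1: 'b' (i=0, period=1)
emit factor 2: 'abcc' (i=1, period=4)
emit factor 3: 'aaaccbabbbcb' (i=5, period=12)
emit factor 4: 'aaabbaaacabbbb' (i=17, period=14)
emit factor 5: 'a' (i=31, period=1)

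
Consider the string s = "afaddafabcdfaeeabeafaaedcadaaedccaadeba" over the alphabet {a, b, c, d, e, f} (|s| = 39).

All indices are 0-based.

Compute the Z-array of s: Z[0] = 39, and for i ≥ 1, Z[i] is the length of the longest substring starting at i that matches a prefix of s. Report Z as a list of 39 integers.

Z[0]=39
i=1: i≥r, start 0; Z[1]=0
i=2: i≥r, start 0; Z[2]=1 grow→box=[2,3)
i=3: i≥r, start 0; Z[3]=0
i=4: i≥r, start 0; Z[4]=0
i=5: i≥r, start 0; Z[5]=3 grow→box=[5,8)
i=6: min(r-i=2, Z[1]=0)=0; Z[6]=0
i=7: min(r-i=1, Z[2]=1)=1; Z[7]=1
i=8: i≥r, start 0; Z[8]=0
i=9: i≥r, start 0; Z[9]=0
i=10: i≥r, start 0; Z[10]=0
i=11: i≥r, start 0; Z[11]=0
i=12: i≥r, start 0; Z[12]=1 grow→box=[12,13)
i=13: i≥r, start 0; Z[13]=0
i=14: i≥r, start 0; Z[14]=0
i=15: i≥r, start 0; Z[15]=1 grow→box=[15,16)
i=16: i≥r, start 0; Z[16]=0
i=17: i≥r, start 0; Z[17]=0
i=18: i≥r, start 0; Z[18]=3 grow→box=[18,21)
i=19: min(r-i=2, Z[1]=0)=0; Z[19]=0
i=20: min(r-i=1, Z[2]=1)=1; Z[20]=1
i=21: i≥r, start 0; Z[21]=1 grow→box=[21,22)
i=22: i≥r, start 0; Z[22]=0
i=23: i≥r, start 0; Z[23]=0
i=24: i≥r, start 0; Z[24]=0
i=25: i≥r, start 0; Z[25]=1 grow→box=[25,26)
i=26: i≥r, start 0; Z[26]=0
i=27: i≥r, start 0; Z[27]=1 grow→box=[27,28)
i=28: i≥r, start 0; Z[28]=1 grow→box=[28,29)
i=29: i≥r, start 0; Z[29]=0
i=30: i≥r, start 0; Z[30]=0
i=31: i≥r, start 0; Z[31]=0
i=32: i≥r, start 0; Z[32]=0
i=33: i≥r, start 0; Z[33]=1 grow→box=[33,34)
i=34: i≥r, start 0; Z[34]=1 grow→box=[34,35)
i=35: i≥r, start 0; Z[35]=0
i=36: i≥r, start 0; Z[36]=0
i=37: i≥r, start 0; Z[37]=0
i=38: i≥r, start 0; Z[38]=1 grow→box=[38,39)

[39, 0, 1, 0, 0, 3, 0, 1, 0, 0, 0, 0, 1, 0, 0, 1, 0, 0, 3, 0, 1, 1, 0, 0, 0, 1, 0, 1, 1, 0, 0, 0, 0, 1, 1, 0, 0, 0, 1]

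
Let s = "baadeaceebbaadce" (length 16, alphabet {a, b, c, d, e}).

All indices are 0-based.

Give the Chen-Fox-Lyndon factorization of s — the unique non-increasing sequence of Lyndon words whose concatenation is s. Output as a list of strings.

["b", "aadeaceebb", "aadce"]

emit factor 1: 'b' (i=0, period=1)
emit factor 2: 'aadeaceebb' (i=1, period=10)
emit factor 3: 'aadce' (i=11, period=5)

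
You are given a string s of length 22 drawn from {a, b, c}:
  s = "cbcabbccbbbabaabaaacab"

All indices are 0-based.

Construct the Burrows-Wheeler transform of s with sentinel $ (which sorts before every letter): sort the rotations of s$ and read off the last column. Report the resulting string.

rank  rotation                 last
    0  $cbcabbccbbbabaabaaacab  b
    1  aaacab$cbcabbccbbbabaab  b
    2  aabaaacab$cbcabbccbbbab  b
    3  aacab$cbcabbccbbbabaaba  a
    4  ab$cbcabbccbbbabaabaaac  c
    5  abaaacab$cbcabbccbbbaba  a
    6  abaabaaacab$cbcabbccbbb  b
    7  abbccbbbabaabaaacab$cbc  c
    8  acab$cbcabbccbbbabaabaa  a
    9  b$cbcabbccbbbabaabaaaca  a
   10  baaacab$cbcabbccbbbabaa  a
   11  baabaaacab$cbcabbccbbba  a
   12  babaabaaacab$cbcabbccbb  b
   13  bbabaabaaacab$cbcabbccb  b
   14  bbbabaabaaacab$cbcabbcc  c
   15  bbccbbbabaabaaacab$cbca  a
   16  bcabbccbbbabaabaaacab$c  c
   17  bccbbbabaabaaacab$cbcab  b
   18  cab$cbcabbccbbbabaabaaa  a
   19  cabbccbbbabaabaaacab$cb  b
   20  cbbbabaabaaacab$cbcabbc  c
   21  cbcabbccbbbabaabaaacab$  $
   22  ccbbbabaabaaacab$cbcabb  b

bbbacabcaaaabbcacbabc$b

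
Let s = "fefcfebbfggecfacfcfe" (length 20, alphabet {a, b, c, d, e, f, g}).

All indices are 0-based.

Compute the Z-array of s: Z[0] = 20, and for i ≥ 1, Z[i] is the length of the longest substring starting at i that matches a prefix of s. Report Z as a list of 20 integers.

Z[0]=20
i=1: i≥r, start 0; Z[1]=0
i=2: i≥r, start 0; Z[2]=1 extend→box=[2,3)
i=3: i≥r, start 0; Z[3]=0
i=4: i≥r, start 0; Z[4]=2 extend→box=[4,6)
i=5: min(r-i=1, Z[1]=0)=0; Z[5]=0
i=6: i≥r, start 0; Z[6]=0
i=7: i≥r, start 0; Z[7]=0
i=8: i≥r, start 0; Z[8]=1 extend→box=[8,9)
i=9: i≥r, start 0; Z[9]=0
i=10: i≥r, start 0; Z[10]=0
i=11: i≥r, start 0; Z[11]=0
i=12: i≥r, start 0; Z[12]=0
i=13: i≥r, start 0; Z[13]=1 extend→box=[13,14)
i=14: i≥r, start 0; Z[14]=0
i=15: i≥r, start 0; Z[15]=0
i=16: i≥r, start 0; Z[16]=1 extend→box=[16,17)
i=17: i≥r, start 0; Z[17]=0
i=18: i≥r, start 0; Z[18]=2 extend→box=[18,20)
i=19: min(r-i=1, Z[1]=0)=0; Z[19]=0

[20, 0, 1, 0, 2, 0, 0, 0, 1, 0, 0, 0, 0, 1, 0, 0, 1, 0, 2, 0]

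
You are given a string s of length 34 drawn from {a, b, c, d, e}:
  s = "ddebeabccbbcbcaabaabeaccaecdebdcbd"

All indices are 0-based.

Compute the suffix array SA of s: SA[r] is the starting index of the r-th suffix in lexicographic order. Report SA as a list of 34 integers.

[14, 17, 15, 5, 18, 21, 24, 16, 9, 12, 10, 6, 32, 29, 3, 19, 13, 23, 8, 11, 31, 22, 7, 26, 33, 30, 0, 27, 1, 4, 20, 28, 2, 25]

rank→(start, suffix):
  0 → (14, 'aabaabeaccaecdebdcbd')
  1 → (17, 'aabeaccaecdebdcbd')
  2 → (15, 'abaabeaccaecdebdcbd')
  3 → (5, 'abccbbcbcaabaabeaccaecdebdcbd')
  4 → (18, 'abeaccaecdebdcbd')
  5 → (21, 'accaecdebdcbd')
  6 → (24, 'aecdebdcbd')
  7 → (16, 'baabeaccaecdebdcbd')
  8 → (9, 'bbcbcaabaabeaccaecdebdcbd')
  9 → (12, 'bcaabaabeaccaecdebdcbd')
  10 → (10, 'bcbcaabaabeaccaecdebdcbd')
  11 → (6, 'bccbbcbcaabaabeaccaecdebdcbd')
  12 → (32, 'bd')
  13 → (29, 'bdcbd')
  14 → (3, 'beabccbbcbcaabaabeaccaecdebdcbd')
  15 → (19, 'beaccaecdebdcbd')
  16 → (13, 'caabaabeaccaecdebdcbd')
  17 → (23, 'caecdebdcbd')
  18 → (8, 'cbbcbcaabaabeaccaecdebdcbd')
  19 → (11, 'cbcaabaabeaccaecdebdcbd')
  20 → (31, 'cbd')
  21 → (22, 'ccaecdebdcbd')
  22 → (7, 'ccbbcbcaabaabeaccaecdebdcbd')
  23 → (26, 'cdebdcbd')
  24 → (33, 'd')
  25 → (30, 'dcbd')
  26 → (0, 'ddebeabccbbcbcaabaabeaccaecdebdcbd')
  27 → (27, 'debdcbd')
  28 → (1, 'debeabccbbcbcaabaabeaccaecdebdcbd')
  29 → (4, 'eabccbbcbcaabaabeaccaecdebdcbd')
  30 → (20, 'eaccaecdebdcbd')
  31 → (28, 'ebdcbd')
  32 → (2, 'ebeabccbbcbcaabaabeaccaecdebdcbd')
  33 → (25, 'ecdebdcbd')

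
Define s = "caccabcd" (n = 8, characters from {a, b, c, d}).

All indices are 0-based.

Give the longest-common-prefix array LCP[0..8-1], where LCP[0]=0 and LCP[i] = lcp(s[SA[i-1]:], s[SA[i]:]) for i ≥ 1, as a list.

rank | idx | suffix
   0 |   4 | abcd
   1 |   1 | accabcd
   2 |   5 | bcd
   3 |   3 | cabcd
   4 |   0 | caccabcd
   5 |   2 | ccabcd
   6 |   6 | cd
   7 |   7 | d

SA = [4, 1, 5, 3, 0, 2, 6, 7]
i: (SA[i-1],SA[i]) lcp shared
  1: (4,1) 1 'a'
  2: (1,5) 0 ''
  3: (5,3) 0 ''
  4: (3,0) 2 'ca'
  5: (0,2) 1 'c'
  6: (2,6) 1 'c'
  7: (6,7) 0 ''

[0, 1, 0, 0, 2, 1, 1, 0]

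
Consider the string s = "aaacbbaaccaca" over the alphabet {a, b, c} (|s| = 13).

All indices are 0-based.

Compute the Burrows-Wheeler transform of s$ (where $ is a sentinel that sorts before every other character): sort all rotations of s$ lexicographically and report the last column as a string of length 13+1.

rank  rotation        last
    0  $aaacbbaaccaca  a
    1  a$aaacbbaaccac  c
    2  aaacbbaaccaca$  $
    3  aacbbaaccaca$a  a
    4  aaccaca$aaacbb  b
    5  aca$aaacbbaacc  c
    6  acbbaaccaca$aa  a
    7  accaca$aaacbba  a
    8  baaccaca$aaacb  b
    9  bbaaccaca$aaac  c
   10  ca$aaacbbaacca  a
   11  caca$aaacbbaac  c
   12  cbbaaccaca$aaa  a
   13  ccaca$aaacbbaa  a

ac$abcaabcacaa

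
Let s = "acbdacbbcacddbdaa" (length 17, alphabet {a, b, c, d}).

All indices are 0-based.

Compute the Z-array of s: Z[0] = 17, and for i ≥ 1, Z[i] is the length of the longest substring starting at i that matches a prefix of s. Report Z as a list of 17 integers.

Z[0]=17
i=1: i≥r, start 0; Z[1]=0
i=2: i≥r, start 0; Z[2]=0
i=3: i≥r, start 0; Z[3]=0
i=4: i≥r, start 0; Z[4]=3 grow→box=[4,7)
i=5: min(r-i=2, Z[1]=0)=0; Z[5]=0
i=6: min(r-i=1, Z[2]=0)=0; Z[6]=0
i=7: i≥r, start 0; Z[7]=0
i=8: i≥r, start 0; Z[8]=0
i=9: i≥r, start 0; Z[9]=2 grow→box=[9,11)
i=10: min(r-i=1, Z[1]=0)=0; Z[10]=0
i=11: i≥r, start 0; Z[11]=0
i=12: i≥r, start 0; Z[12]=0
i=13: i≥r, start 0; Z[13]=0
i=14: i≥r, start 0; Z[14]=0
i=15: i≥r, start 0; Z[15]=1 grow→box=[15,16)
i=16: i≥r, start 0; Z[16]=1 grow→box=[16,17)

[17, 0, 0, 0, 3, 0, 0, 0, 0, 2, 0, 0, 0, 0, 0, 1, 1]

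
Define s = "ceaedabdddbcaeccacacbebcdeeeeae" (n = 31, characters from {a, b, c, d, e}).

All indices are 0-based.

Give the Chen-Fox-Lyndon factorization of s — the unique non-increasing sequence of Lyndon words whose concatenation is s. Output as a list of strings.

["ce", "aed", "abdddbcaeccacacbebcdeeeeae"]

emit factor 1: 'ce' (i=0, period=2)
emit factor 2: 'aed' (i=2, period=3)
emit factor 3: 'abdddbcaeccacacbebcdeeeeae' (i=5, period=26)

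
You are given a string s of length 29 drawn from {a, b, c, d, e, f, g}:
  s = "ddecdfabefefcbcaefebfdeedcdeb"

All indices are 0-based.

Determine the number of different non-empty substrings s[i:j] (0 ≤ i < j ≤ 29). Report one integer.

rank | idx | suffix
   0 |   6 | abefefcbcaefebfdeedcdeb
   1 |  15 | aefebfdeedcdeb
   2 |  28 | b
   3 |  13 | bcaefebfdeedcdeb
   4 |   7 | befefcbcaefebfdeedcdeb
   5 |  19 | bfdeedcdeb
   6 |  14 | caefebfdeedcdeb
   7 |  12 | cbcaefebfdeedcdeb
   8 |  25 | cdeb
   9 |   3 | cdfabefefcbcaefebfdeedcdeb
  10 |  24 | dcdeb
  11 |   0 | ddecdfabefefcbcaefebfdeedcdeb
  12 |  26 | deb
  13 |   1 | decdfabefefcbcaefebfdeedcdeb
  14 |  21 | deedcdeb
  15 |   4 | dfabefefcbcaefebfdeedcdeb
  16 |  27 | eb
  17 |  18 | ebfdeedcdeb
  18 |   2 | ecdfabefefcbcaefebfdeedcdeb
  19 |  23 | edcdeb
  20 |  22 | eedcdeb
  21 |  10 | efcbcaefebfdeedcdeb
  22 |  16 | efebfdeedcdeb
  23 |   8 | efefcbcaefebfdeedcdeb
  24 |   5 | fabefefcbcaefebfdeedcdeb
  25 |  11 | fcbcaefebfdeedcdeb
  26 |  20 | fdeedcdeb
  27 |  17 | febfdeedcdeb
  28 |   9 | fefcbcaefebfdeedcdeb

SA = [6, 15, 28, 13, 7, 19, 14, 12, 25, 3, 24, 0, 26, 1, 21, 4, 27, 18, 2, 23, 22, 10, 16, 8, 5, 11, 20, 17, 9]
[i] adj suffixes → lcp
  [1] 6/15 → 1 ('a')
  [2] 15/28 → 0 ('')
  [3] 28/13 → 1 ('b')
  [4] 13/7 → 1 ('b')
  [5] 7/19 → 1 ('b')
  [6] 19/14 → 0 ('')
  [7] 14/12 → 1 ('c')
  [8] 12/25 → 1 ('c')
  [9] 25/3 → 2 ('cd')
  [10] 3/24 → 0 ('')
  [11] 24/0 → 1 ('d')
  [12] 0/26 → 1 ('d')
  [13] 26/1 → 2 ('de')
  [14] 1/21 → 2 ('de')
  [15] 21/4 → 1 ('d')
  [16] 4/27 → 0 ('')
  [17] 27/18 → 2 ('eb')
  [18] 18/2 → 1 ('e')
  [19] 2/23 → 1 ('e')
  [20] 23/22 → 1 ('e')
  [21] 22/10 → 1 ('e')
  [22] 10/16 → 2 ('ef')
  [23] 16/8 → 3 ('efe')
  [24] 8/5 → 0 ('')
  [25] 5/11 → 1 ('f')
  [26] 11/20 → 1 ('f')
  [27] 20/17 → 1 ('f')
  [28] 17/9 → 2 ('fe')

n(n+1)/2 = 29·30/2 = 435
Σ LCP = 0 + 1 + 0 + 1 + 1 + 1 + 0 + 1 + 1 + 2 + 0 + 1 + 1 + 2 + 2 + 1 + 0 + 2 + 1 + 1 + 1 + 1 + 2 + 3 + 0 + 1 + 1 + 1 + 2 = 31
distinct = 435 − 31 = 404

404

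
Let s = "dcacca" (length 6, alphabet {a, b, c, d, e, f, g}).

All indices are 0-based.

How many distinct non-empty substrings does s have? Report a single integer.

rank→(start, suffix):
  0 → (5, 'a')
  1 → (2, 'acca')
  2 → (4, 'ca')
  3 → (1, 'cacca')
  4 → (3, 'cca')
  5 → (0, 'dcacca')

SA = [5, 2, 4, 1, 3, 0]
i: (SA[i-1],SA[i]) lcp shared
  1: (5,2) 1 'a'
  2: (2,4) 0 ''
  3: (4,1) 2 'ca'
  4: (1,3) 1 'c'
  5: (3,0) 0 ''

n(n+1)/2 = 6·7/2 = 21
Σ LCP = 0 + 1 + 0 + 2 + 1 + 0 = 4
distinct = 21 − 4 = 17

17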